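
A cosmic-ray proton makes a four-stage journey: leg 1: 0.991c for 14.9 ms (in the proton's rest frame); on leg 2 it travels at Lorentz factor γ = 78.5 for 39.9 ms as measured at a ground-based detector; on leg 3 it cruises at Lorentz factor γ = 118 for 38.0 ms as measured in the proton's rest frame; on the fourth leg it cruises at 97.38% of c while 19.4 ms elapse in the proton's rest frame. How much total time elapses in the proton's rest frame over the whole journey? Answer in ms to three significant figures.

Leg 1: 14.9 ms is already measured in the proton's rest frame.
Leg 2: γ = 78.5; τ_2 = 39.9/78.50 = 0.5083 ms.
Leg 3: 38.0 ms is already measured in the proton's rest frame.
Leg 4: 19.4 ms is already measured in the proton's rest frame.
Total: 14.90 + 0.5083 + 38.00 + 19.40 ms.

τ = 72.8 ms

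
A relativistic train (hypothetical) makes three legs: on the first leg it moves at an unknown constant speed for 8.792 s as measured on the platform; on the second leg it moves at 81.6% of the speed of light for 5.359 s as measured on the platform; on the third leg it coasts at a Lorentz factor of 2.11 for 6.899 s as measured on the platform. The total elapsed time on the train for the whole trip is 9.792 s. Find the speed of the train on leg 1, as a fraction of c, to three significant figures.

Leg 1: speed unknown; τ_1 = 8.792/γ_1.
Leg 2: β = 0.816; γ = 1/√(1 − 0.816²) = 1/√0.3341 = 1.730; τ_2 = 5.359/1.730 = 3.098 s.
Leg 3: γ = 2.11; τ_3 = 6.899/2.110 = 3.270 s.
Total proper time: τ_1 + 3.098 + 3.270 = 9.792, so τ_1 = 9.792 − 6.367 = 3.425 s.
γ_1 = 8.792/3.425 = 2.567; β = √(1 − 1/γ²) = √0.8483.

β = 0.921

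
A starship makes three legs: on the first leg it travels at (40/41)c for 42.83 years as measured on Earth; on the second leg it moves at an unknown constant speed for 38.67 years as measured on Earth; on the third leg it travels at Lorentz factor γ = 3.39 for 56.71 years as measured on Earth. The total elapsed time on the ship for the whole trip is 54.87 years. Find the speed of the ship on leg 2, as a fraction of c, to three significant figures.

β = 0.669

Leg 1: γ = 1/√(1 − (40/41)²) = 41/9 ≈ 4.556; τ_1 = 42.83/4.556 = 9.402 years.
Leg 2: speed unknown; τ_2 = 38.67/γ_2.
Leg 3: γ = 3.39; τ_3 = 56.71/3.390 = 16.73 years.
Total proper time: 9.402 + τ_2 + 16.73 = 54.87, so τ_2 = 54.87 − 26.13 = 28.74 years.
γ_2 = 38.67/28.74 = 1.346; β = √(1 − 1/γ²) = √0.4476.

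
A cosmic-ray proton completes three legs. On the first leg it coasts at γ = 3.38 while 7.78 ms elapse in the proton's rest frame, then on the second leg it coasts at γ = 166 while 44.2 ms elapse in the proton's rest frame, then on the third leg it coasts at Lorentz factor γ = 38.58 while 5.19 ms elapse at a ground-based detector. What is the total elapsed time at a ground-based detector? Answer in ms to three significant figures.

Δt = 7370 ms

Leg 1: γ = 3.38; Δt_1 = 3.380 × 7.78 = 26.30 ms.
Leg 2: γ = 166; Δt_2 = 166.0 × 44.2 = 7337 ms.
Leg 3: 5.19 ms is already measured at a ground-based detector.
Total: 26.30 + 7337 + 5.190 ms.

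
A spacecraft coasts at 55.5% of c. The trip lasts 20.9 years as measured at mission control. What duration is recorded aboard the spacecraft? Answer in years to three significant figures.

τ = 17.4 years

β = 0.555; γ = 1/√(1 − 0.555²) = 1/√0.6920 = 1.202
The interval measured at mission control is the dilated one; the clock aboard the spacecraft measures the proper time τ = Δt/γ = 20.9/1.202 years.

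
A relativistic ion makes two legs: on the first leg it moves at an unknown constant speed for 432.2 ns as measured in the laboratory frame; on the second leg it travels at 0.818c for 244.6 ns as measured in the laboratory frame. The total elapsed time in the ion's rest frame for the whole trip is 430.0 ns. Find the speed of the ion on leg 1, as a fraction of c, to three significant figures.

Leg 1: speed unknown; τ_1 = 432.2/γ_1.
Leg 2: γ = 1/√(1 − 0.818²) = 1/√0.3309 = 1.738; τ_2 = 244.6/1.738 = 140.7 ns.
Total proper time: τ_1 + 140.7 = 430.0, so τ_1 = 430.0 − 140.7 = 289.3 ns.
γ_1 = 432.2/289.3 = 1.494; β = √(1 − 1/γ²) = √0.5519.

β = 0.743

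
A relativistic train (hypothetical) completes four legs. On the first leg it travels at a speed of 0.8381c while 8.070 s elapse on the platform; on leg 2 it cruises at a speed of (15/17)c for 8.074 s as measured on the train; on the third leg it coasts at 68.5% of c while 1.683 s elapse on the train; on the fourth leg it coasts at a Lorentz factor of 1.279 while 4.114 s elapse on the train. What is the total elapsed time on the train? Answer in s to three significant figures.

Leg 1: γ = 1/√(1 − 0.8381²) = 1/√0.2976 = 1.833; τ_1 = 8.070/1.833 = 4.402 s.
Leg 2: 8.074 s is already measured on the train.
Leg 3: 1.683 s is already measured on the train.
Leg 4: 4.114 s is already measured on the train.
Total: 4.402 + 8.074 + 1.683 + 4.114 s.

τ = 18.3 s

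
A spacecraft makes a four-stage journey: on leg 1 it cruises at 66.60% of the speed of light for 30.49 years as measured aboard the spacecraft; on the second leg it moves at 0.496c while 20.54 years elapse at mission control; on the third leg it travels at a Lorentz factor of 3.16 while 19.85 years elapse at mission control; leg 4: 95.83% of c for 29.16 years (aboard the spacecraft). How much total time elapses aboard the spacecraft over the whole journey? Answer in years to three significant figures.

Leg 1: 30.49 years is already measured aboard the spacecraft.
Leg 2: γ = 1/√(1 − 0.496²) = 1/√0.7540 = 1.152; τ_2 = 20.54/1.152 = 17.84 years.
Leg 3: γ = 3.16; τ_3 = 19.85/3.160 = 6.282 years.
Leg 4: 29.16 years is already measured aboard the spacecraft.
Total: 30.49 + 17.84 + 6.282 + 29.16 years.

τ = 83.8 years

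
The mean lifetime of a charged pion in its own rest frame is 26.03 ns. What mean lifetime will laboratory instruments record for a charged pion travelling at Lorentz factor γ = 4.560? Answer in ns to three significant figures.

γ = 4.560
The rest-frame lifetime is the proper time; the lab measures the dilated interval Δt = γτ₀ = 4.560 × 26.03 ns.

Δt = 119 ns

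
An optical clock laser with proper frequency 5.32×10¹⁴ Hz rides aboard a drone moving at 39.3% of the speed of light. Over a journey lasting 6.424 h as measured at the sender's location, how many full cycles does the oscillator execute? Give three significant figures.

N = 1.13×10¹⁹

β = 0.393; γ = 1/√(1 − 0.393²) = 1/√0.8456 = 1.088
The oscillator's own cycle count is N = f × τ where τ is the proper time aboard the drone. τ = Δt/γ = 6.424/1.088 = 5.907 h = 2.127×10⁴ s.
N = 5.32×10¹⁴ × 2.127×10⁴ = 1.131×10¹⁹.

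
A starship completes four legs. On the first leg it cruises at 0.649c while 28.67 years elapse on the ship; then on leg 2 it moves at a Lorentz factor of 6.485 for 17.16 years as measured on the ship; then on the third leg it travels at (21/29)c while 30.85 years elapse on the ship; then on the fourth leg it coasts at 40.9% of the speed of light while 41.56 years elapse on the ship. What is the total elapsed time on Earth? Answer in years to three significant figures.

Δt = 239 years

Leg 1: γ = 1/√(1 − 0.649²) = 1/√0.5788 = 1.314; Δt_1 = 1.314 × 28.67 = 37.68 years.
Leg 2: γ = 6.485; Δt_2 = 6.485 × 17.16 = 111.3 years.
Leg 3: γ = 1/√(1 − (21/29)²) = 29/20 = 1.450; Δt_3 = 1.450 × 30.85 = 44.73 years.
Leg 4: β = 0.409; γ = 1/√(1 − 0.409²) = 1/√0.8327 = 1.096; Δt_4 = 1.096 × 41.56 = 45.54 years.
Total: 37.68 + 111.3 + 44.73 + 45.54 years.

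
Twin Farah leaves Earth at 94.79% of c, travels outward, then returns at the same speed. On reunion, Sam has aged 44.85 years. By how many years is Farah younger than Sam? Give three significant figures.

Δt − τ = 30.6 years

β = 0.9479; γ = 1/√(1 − 0.9479²) = 1/√0.1015 = 3.139
Farah's elapsed proper time: τ = 44.85/3.139 = 14.29 years.
Age gap = Δt − τ = 44.85 − 14.29 years.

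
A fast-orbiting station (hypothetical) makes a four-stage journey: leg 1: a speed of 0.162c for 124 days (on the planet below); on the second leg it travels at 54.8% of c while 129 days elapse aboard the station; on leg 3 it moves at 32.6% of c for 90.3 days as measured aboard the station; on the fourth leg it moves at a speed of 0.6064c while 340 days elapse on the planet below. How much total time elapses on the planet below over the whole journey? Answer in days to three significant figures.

Leg 1: 124 days is already measured on the planet below.
Leg 2: β = 0.548; γ = 1/√(1 − 0.548²) = 1/√0.6997 = 1.195; Δt_2 = 1.195 × 129 = 154.2 days.
Leg 3: β = 0.326; γ = 1/√(1 − 0.326²) = 1/√0.8937 = 1.058; Δt_3 = 1.058 × 90.3 = 95.52 days.
Leg 4: 340 days is already measured on the planet below.
Total: 124.0 + 154.2 + 95.52 + 340.0 days.

Δt = 714 days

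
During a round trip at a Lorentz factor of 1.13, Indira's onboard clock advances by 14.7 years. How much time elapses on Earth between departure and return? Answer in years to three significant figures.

γ = 1.13
Earth-frame duration is the dilated interval: Δt = γτ = 1.130 × 14.7 years.

Δt = 16.6 years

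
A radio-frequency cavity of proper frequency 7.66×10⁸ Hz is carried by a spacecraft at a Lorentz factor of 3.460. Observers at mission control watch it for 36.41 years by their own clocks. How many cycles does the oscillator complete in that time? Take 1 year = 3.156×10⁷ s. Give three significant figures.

N = 2.54×10¹⁷

γ = 3.460
During 36.41 years of lab time, the oscillator's proper time advances by τ = Δt/γ = 36.41/3.460 = 10.52 years = 3.321×10⁸ s.
N = f × τ = 7.66×10⁸ × 3.321×10⁸ = 2.544×10¹⁷.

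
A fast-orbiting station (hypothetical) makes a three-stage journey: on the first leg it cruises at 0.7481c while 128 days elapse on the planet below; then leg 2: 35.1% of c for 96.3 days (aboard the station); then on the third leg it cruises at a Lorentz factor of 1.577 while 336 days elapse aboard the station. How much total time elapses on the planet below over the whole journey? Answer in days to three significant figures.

Δt = 761 days

Leg 1: 128 days is already measured on the planet below.
Leg 2: β = 0.351; γ = 1/√(1 − 0.351²) = 1/√0.8768 = 1.068; Δt_2 = 1.068 × 96.3 = 102.8 days.
Leg 3: γ = 1.577; Δt_3 = 1.577 × 336 = 529.9 days.
Total: 128.0 + 102.8 + 529.9 days.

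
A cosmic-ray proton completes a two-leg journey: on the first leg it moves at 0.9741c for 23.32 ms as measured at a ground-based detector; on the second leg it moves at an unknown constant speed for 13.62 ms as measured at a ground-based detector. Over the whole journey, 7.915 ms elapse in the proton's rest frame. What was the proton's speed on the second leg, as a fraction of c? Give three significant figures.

β = 0.981

Leg 1: γ = 1/√(1 − 0.9741²) = 1/√0.05113 = 4.422; τ_1 = 23.32/4.422 = 5.273 ms.
Leg 2: speed unknown; τ_2 = 13.62/γ_2.
Total proper time: 5.273 + τ_2 = 7.915, so τ_2 = 7.915 − 5.273 = 2.642 ms.
γ_2 = 13.62/2.642 = 5.155; β = √(1 − 1/γ²) = √0.9624.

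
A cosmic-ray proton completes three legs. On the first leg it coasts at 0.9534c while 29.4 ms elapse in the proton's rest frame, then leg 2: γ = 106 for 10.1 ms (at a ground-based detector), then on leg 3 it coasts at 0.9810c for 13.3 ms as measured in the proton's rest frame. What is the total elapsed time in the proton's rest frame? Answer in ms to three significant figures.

τ = 42.8 ms

Leg 1: 29.4 ms is already measured in the proton's rest frame.
Leg 2: γ = 106; τ_2 = 10.1/106.0 = 0.09528 ms.
Leg 3: 13.3 ms is already measured in the proton's rest frame.
Total: 29.40 + 0.09528 + 13.30 ms.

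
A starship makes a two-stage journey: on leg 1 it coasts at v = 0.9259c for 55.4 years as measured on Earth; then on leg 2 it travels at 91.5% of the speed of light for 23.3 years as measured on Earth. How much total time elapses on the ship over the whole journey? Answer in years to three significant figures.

τ = 30.3 years

Leg 1: γ = 1/√(1 − 0.9259²) = 1/√0.1427 = 2.647; τ_1 = 55.4/2.647 = 20.93 years.
Leg 2: β = 0.915; γ = 1/√(1 − 0.915²) = 1/√0.1628 = 2.479; τ_2 = 23.3/2.479 = 9.400 years.
Total: 20.93 + 9.400 years.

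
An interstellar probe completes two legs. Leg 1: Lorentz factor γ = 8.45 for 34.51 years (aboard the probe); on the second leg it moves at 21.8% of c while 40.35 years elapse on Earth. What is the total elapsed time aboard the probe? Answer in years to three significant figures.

Leg 1: 34.51 years is already measured aboard the probe.
Leg 2: β = 0.218; γ = 1/√(1 − 0.218²) = 1/√0.9525 = 1.025; τ_2 = 40.35/1.025 = 39.38 years.
Total: 34.51 + 39.38 years.

τ = 73.9 years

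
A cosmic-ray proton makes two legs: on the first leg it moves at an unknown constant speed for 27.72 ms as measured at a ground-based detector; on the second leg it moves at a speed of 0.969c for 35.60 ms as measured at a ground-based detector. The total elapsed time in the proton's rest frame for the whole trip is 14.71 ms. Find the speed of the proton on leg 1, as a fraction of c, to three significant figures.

Leg 1: speed unknown; τ_1 = 27.72/γ_1.
Leg 2: γ = 1/√(1 − 0.969²) = 1/√0.06104 = 4.048; τ_2 = 35.60/4.048 = 8.795 ms.
Total proper time: τ_1 + 8.795 = 14.71, so τ_1 = 14.71 − 8.795 = 5.915 ms.
γ_1 = 27.72/5.915 = 4.687; β = √(1 − 1/γ²) = √0.9545.

β = 0.977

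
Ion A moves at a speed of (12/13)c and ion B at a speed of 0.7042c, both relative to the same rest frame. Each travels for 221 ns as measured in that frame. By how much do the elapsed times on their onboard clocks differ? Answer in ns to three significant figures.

|τ_A − τ_B| = 71.9 ns

A: γ = 1/√(1 − (12/13)²) = 13/5 = 2.600; τ_A = 221/2.600 = 85.00 ns.
B: γ = 1/√(1 − 0.7042²) = 1/√0.5041 = 1.408; τ_B = 221/1.408 = 156.9 ns.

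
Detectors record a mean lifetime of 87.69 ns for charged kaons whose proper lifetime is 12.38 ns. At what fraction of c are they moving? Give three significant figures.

γ = Δt/τ₀ = 87.69/12.38 = 7.083
β = √(1 − 1/γ²) = √(1 − 0.01993) = √0.9801

v = 0.990c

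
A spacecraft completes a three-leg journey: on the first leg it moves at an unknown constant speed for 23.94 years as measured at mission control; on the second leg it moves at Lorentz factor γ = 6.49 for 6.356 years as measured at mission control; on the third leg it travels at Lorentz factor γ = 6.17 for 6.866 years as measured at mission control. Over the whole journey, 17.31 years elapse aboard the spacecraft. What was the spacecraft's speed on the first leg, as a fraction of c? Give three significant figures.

Leg 1: speed unknown; τ_1 = 23.94/γ_1.
Leg 2: γ = 6.49; τ_2 = 6.356/6.490 = 0.9794 years.
Leg 3: γ = 6.17; τ_3 = 6.866/6.170 = 1.113 years.
Total proper time: τ_1 + 0.9794 + 1.113 = 17.31, so τ_1 = 17.31 − 2.092 = 15.22 years.
γ_1 = 23.94/15.22 = 1.573; β = √(1 − 1/γ²) = √0.5959.

β = 0.772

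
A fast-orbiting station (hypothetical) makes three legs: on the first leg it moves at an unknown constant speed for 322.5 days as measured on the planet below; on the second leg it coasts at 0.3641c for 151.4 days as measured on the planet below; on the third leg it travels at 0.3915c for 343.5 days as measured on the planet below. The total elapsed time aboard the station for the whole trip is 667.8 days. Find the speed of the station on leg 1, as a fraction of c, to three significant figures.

Leg 1: speed unknown; τ_1 = 322.5/γ_1.
Leg 2: γ = 1/√(1 − 0.3641²) = 1/√0.8674 = 1.074; τ_2 = 151.4/1.074 = 141.0 days.
Leg 3: γ = 1/√(1 − 0.3915²) = 1/√0.8467 = 1.087; τ_3 = 343.5/1.087 = 316.1 days.
Total proper time: τ_1 + 141.0 + 316.1 = 667.8, so τ_1 = 667.8 − 457.1 = 210.7 days.
γ_1 = 322.5/210.7 = 1.531; β = √(1 − 1/γ²) = √0.5731.

β = 0.757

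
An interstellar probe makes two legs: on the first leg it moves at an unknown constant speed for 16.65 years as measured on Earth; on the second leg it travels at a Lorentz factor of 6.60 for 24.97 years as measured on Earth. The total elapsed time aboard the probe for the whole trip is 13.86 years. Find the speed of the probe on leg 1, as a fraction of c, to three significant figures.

Leg 1: speed unknown; τ_1 = 16.65/γ_1.
Leg 2: γ = 6.60; τ_2 = 24.97/6.600 = 3.783 years.
Total proper time: τ_1 + 3.783 = 13.86, so τ_1 = 13.86 − 3.783 = 10.08 years.
γ_1 = 16.65/10.08 = 1.652; β = √(1 − 1/γ²) = √0.6337.

β = 0.796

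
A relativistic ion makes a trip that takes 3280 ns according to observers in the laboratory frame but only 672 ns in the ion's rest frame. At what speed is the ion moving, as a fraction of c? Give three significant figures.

β = 0.979

The proper time is measured in the ion's rest frame (both events occur at the ion's location); Δt is measured in the laboratory frame. γ = Δt/τ = 3280/672 = 4.881.
β = √(1 − 1/γ²) = √(1 − 0.04198) = √0.9580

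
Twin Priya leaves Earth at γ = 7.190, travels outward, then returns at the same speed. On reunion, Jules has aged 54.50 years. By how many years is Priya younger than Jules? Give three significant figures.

Δt − τ = 46.9 years

γ = 7.190
Priya's elapsed proper time: τ = 54.50/7.190 = 7.580 years.
Age gap = Δt − τ = 54.50 − 7.580 years.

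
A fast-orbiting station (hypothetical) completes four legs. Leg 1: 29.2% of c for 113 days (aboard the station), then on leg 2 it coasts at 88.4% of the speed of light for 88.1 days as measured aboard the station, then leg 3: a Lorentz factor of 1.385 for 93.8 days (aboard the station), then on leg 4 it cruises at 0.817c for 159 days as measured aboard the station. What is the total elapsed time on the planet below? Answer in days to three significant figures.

Δt = 712 days

Leg 1: β = 0.292; γ = 1/√(1 − 0.292²) = 1/√0.9147 = 1.046; Δt_1 = 1.046 × 113 = 118.1 days.
Leg 2: β = 0.884; γ = 1/√(1 − 0.884²) = 1/√0.2185 = 2.139; Δt_2 = 2.139 × 88.1 = 188.5 days.
Leg 3: γ = 1.385; Δt_3 = 1.385 × 93.8 = 129.9 days.
Leg 4: γ = 1/√(1 − 0.817²) = 1/√0.3325 = 1.734; Δt_4 = 1.734 × 159 = 275.7 days.
Total: 118.1 + 188.5 + 129.9 + 275.7 days.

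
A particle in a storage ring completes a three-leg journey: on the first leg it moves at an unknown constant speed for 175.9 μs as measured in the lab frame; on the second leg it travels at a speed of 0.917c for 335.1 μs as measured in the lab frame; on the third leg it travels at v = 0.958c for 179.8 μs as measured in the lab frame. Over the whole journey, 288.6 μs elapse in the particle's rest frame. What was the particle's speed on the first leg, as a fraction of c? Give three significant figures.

β = 0.809

Leg 1: speed unknown; τ_1 = 175.9/γ_1.
Leg 2: γ = 1/√(1 − 0.917²) = 1/√0.1591 = 2.507; τ_2 = 335.1/2.507 = 133.7 μs.
Leg 3: γ = 1/√(1 − 0.958²) = 1/√0.08224 = 3.487; τ_3 = 179.8/3.487 = 51.56 μs.
Total proper time: τ_1 + 133.7 + 51.56 = 288.6, so τ_1 = 288.6 − 185.2 = 103.4 μs.
γ_1 = 175.9/103.4 = 1.702; β = √(1 − 1/γ²) = √0.6546.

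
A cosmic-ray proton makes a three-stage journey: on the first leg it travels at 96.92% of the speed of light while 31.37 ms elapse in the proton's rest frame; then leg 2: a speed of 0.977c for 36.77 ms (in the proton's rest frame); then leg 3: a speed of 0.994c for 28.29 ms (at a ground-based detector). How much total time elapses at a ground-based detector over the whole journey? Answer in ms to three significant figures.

Leg 1: β = 0.9692; γ = 1/√(1 − 0.9692²) = 1/√0.06065 = 4.061; Δt_1 = 4.061 × 31.37 = 127.4 ms.
Leg 2: γ = 1/√(1 − 0.977²) = 1/√0.04547 = 4.690; Δt_2 = 4.690 × 36.77 = 172.4 ms.
Leg 3: 28.29 ms is already measured at a ground-based detector.
Total: 127.4 + 172.4 + 28.29 ms.

Δt = 328 ms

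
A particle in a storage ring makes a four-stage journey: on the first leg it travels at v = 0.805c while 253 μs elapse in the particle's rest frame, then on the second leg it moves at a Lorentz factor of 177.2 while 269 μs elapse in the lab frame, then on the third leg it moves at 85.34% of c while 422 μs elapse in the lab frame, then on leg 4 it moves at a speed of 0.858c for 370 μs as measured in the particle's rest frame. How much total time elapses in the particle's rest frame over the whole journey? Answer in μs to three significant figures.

Leg 1: 253 μs is already measured in the particle's rest frame.
Leg 2: γ = 177.2; τ_2 = 269/177.2 = 1.518 μs.
Leg 3: β = 0.8534; γ = 1/√(1 − 0.8534²) = 1/√0.2717 = 1.918; τ_3 = 422/1.918 = 220.0 μs.
Leg 4: 370 μs is already measured in the particle's rest frame.
Total: 253.0 + 1.518 + 220.0 + 370.0 μs.

τ = 844 μs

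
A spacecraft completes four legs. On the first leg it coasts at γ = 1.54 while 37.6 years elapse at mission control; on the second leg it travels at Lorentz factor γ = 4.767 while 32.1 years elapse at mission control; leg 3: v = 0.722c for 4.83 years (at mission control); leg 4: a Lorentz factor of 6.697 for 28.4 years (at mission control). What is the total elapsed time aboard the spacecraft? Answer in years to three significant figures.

Leg 1: γ = 1.54; τ_1 = 37.6/1.540 = 24.42 years.
Leg 2: γ = 4.767; τ_2 = 32.1/4.767 = 6.734 years.
Leg 3: γ = 1/√(1 − 0.722²) = 1/√0.4787 = 1.445; τ_3 = 4.83/1.445 = 3.342 years.
Leg 4: γ = 6.697; τ_4 = 28.4/6.697 = 4.241 years.
Total: 24.42 + 6.734 + 3.342 + 4.241 years.

τ = 38.7 years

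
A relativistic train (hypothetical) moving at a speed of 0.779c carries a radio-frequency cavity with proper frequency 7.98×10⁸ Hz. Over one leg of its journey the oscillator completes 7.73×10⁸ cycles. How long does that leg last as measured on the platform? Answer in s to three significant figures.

Δt = 1.54 s

γ = 1/√(1 − 0.779²) = 1/√0.3932 = 1.595
Proper time for N cycles: τ = N/f = 7.73×10⁸/(7.98×10⁸) = 9.687×10⁻¹ s = 0.9687 s.
Lab-frame duration Δt = γτ = 1.595 × 0.9687 = 1.545 s.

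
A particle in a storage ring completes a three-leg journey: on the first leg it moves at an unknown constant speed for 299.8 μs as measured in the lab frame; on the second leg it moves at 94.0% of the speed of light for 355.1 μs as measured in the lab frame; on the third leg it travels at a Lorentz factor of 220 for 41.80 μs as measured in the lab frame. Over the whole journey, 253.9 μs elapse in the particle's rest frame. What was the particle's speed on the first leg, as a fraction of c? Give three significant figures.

Leg 1: speed unknown; τ_1 = 299.8/γ_1.
Leg 2: β = 0.940; γ = 1/√(1 − 0.940²) = 1/√0.1164 = 2.931; τ_2 = 355.1/2.931 = 121.2 μs.
Leg 3: γ = 220; τ_3 = 41.80/220.0 = 0.1900 μs.
Total proper time: τ_1 + 121.2 + 0.1900 = 253.9, so τ_1 = 253.9 − 121.3 = 132.6 μs.
γ_1 = 299.8/132.6 = 2.262; β = √(1 − 1/γ²) = √0.8045.

β = 0.897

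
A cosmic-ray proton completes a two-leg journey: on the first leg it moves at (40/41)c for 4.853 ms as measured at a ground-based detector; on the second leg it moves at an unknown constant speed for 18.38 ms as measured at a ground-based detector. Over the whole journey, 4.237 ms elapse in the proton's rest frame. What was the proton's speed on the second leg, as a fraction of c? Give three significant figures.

Leg 1: γ = 1/√(1 − (40/41)²) = 41/9 ≈ 4.556; τ_1 = 4.853/4.556 = 1.065 ms.
Leg 2: speed unknown; τ_2 = 18.38/γ_2.
Total proper time: 1.065 + τ_2 = 4.237, so τ_2 = 4.237 − 1.065 = 3.172 ms.
γ_2 = 18.38/3.172 = 5.795; β = √(1 − 1/γ²) = √0.9702.

β = 0.985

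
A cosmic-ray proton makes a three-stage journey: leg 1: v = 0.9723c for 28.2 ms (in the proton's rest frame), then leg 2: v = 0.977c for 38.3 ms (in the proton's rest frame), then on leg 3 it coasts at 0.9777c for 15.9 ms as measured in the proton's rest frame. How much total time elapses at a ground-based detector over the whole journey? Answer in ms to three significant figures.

Leg 1: γ = 1/√(1 − 0.9723²) = 1/√0.05463 = 4.278; Δt_1 = 4.278 × 28.2 = 120.6 ms.
Leg 2: γ = 1/√(1 − 0.977²) = 1/√0.04547 = 4.690; Δt_2 = 4.690 × 38.3 = 179.6 ms.
Leg 3: γ = 1/√(1 − 0.9777²) = 1/√0.04410 = 4.762; Δt_3 = 4.762 × 15.9 = 75.71 ms.
Total: 120.6 + 179.6 + 75.71 ms.

Δt = 376 ms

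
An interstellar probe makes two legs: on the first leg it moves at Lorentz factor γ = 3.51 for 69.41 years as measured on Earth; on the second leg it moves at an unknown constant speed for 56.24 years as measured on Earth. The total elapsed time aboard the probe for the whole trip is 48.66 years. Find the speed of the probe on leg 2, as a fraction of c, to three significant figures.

Leg 1: γ = 3.51; τ_1 = 69.41/3.510 = 19.77 years.
Leg 2: speed unknown; τ_2 = 56.24/γ_2.
Total proper time: 19.77 + τ_2 = 48.66, so τ_2 = 48.66 − 19.77 = 28.89 years.
γ_2 = 56.24/28.89 = 1.947; β = √(1 − 1/γ²) = √0.7362.

β = 0.858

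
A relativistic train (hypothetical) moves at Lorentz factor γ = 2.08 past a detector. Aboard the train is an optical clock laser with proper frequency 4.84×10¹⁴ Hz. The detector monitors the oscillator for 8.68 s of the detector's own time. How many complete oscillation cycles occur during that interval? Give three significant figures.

N = 2.02×10¹⁵

γ = 2.08
During 8.68 s of lab time, the oscillator's proper time advances by τ = Δt/γ = 8.68/2.080 = 4.173 s = 4.173×10⁰ s.
N = f × τ = 4.84×10¹⁴ × 4.173×10⁰ = 2.020×10¹⁵.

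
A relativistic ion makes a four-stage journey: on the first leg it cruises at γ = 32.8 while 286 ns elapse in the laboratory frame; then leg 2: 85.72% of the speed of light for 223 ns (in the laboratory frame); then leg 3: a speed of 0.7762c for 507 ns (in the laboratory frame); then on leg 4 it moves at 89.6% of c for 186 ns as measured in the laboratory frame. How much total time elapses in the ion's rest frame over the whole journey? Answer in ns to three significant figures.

τ = 526 ns

Leg 1: γ = 32.8; τ_1 = 286/32.80 = 8.720 ns.
Leg 2: β = 0.8572; γ = 1/√(1 − 0.8572²) = 1/√0.2652 = 1.942; τ_2 = 223/1.942 = 114.8 ns.
Leg 3: γ = 1/√(1 − 0.7762²) = 1/√0.3975 = 1.586; τ_3 = 507/1.586 = 319.7 ns.
Leg 4: β = 0.896; γ = 1/√(1 − 0.896²) = 1/√0.1972 = 2.252; τ_4 = 186/2.252 = 82.59 ns.
Total: 8.720 + 114.8 + 319.7 + 82.59 ns.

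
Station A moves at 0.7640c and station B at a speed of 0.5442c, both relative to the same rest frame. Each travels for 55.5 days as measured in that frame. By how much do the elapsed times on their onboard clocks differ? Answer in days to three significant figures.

|τ_A − τ_B| = 10.8 days

A: γ = 1/√(1 − 0.7640²) = 1/√0.4163 = 1.550; τ_A = 55.5/1.550 = 35.81 days.
B: γ = 1/√(1 − 0.5442²) = 1/√0.7038 = 1.192; τ_B = 55.5/1.192 = 46.56 days.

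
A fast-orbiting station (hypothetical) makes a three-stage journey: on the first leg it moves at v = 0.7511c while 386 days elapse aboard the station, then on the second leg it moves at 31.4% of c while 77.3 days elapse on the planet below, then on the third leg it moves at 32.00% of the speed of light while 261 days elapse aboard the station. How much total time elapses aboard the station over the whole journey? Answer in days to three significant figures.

Leg 1: 386 days is already measured aboard the station.
Leg 2: β = 0.314; γ = 1/√(1 − 0.314²) = 1/√0.9014 = 1.053; τ_2 = 77.3/1.053 = 73.39 days.
Leg 3: 261 days is already measured aboard the station.
Total: 386.0 + 73.39 + 261.0 days.

τ = 720 days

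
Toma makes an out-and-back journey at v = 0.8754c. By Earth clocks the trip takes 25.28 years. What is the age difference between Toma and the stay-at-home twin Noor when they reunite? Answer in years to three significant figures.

Δt − τ = 13.1 years

γ = 1/√(1 − 0.8754²) = 1/√0.2337 = 2.069
Toma's elapsed proper time: τ = 25.28/2.069 = 12.22 years.
Age gap = Δt − τ = 25.28 − 12.22 years.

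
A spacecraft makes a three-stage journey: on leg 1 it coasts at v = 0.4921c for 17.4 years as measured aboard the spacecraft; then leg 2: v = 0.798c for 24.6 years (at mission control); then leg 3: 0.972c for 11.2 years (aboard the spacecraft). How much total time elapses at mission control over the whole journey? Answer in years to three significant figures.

Δt = 92.3 years

Leg 1: γ = 1/√(1 − 0.4921²) = 1/√0.7578 = 1.149; Δt_1 = 1.149 × 17.4 = 19.99 years.
Leg 2: 24.6 years is already measured at mission control.
Leg 3: γ = 1/√(1 − 0.972²) = 1/√0.05522 = 4.256; Δt_3 = 4.256 × 11.2 = 47.66 years.
Total: 19.99 + 24.60 + 47.66 years.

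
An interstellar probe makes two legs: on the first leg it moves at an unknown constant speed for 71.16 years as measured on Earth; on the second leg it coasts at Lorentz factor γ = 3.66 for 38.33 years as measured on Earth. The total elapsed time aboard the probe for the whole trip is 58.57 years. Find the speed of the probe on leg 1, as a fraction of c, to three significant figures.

Leg 1: speed unknown; τ_1 = 71.16/γ_1.
Leg 2: γ = 3.66; τ_2 = 38.33/3.660 = 10.47 years.
Total proper time: τ_1 + 10.47 = 58.57, so τ_1 = 58.57 − 10.47 = 48.10 years.
γ_1 = 71.16/48.10 = 1.480; β = √(1 − 1/γ²) = √0.5432.

β = 0.737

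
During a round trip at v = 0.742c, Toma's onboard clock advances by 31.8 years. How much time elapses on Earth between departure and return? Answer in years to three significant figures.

Δt = 47.4 years

γ = 1/√(1 − 0.742²) = 1/√0.4494 = 1.492
Earth-frame duration is the dilated interval: Δt = γτ = 1.492 × 31.8 years.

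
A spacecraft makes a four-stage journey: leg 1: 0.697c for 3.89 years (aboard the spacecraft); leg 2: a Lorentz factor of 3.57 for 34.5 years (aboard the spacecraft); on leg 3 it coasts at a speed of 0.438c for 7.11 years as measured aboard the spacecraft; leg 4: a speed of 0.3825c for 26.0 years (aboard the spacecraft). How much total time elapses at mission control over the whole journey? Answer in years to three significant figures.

Δt = 165 years

Leg 1: γ = 1/√(1 − 0.697²) = 1/√0.5142 = 1.395; Δt_1 = 1.395 × 3.89 = 5.425 years.
Leg 2: γ = 3.57; Δt_2 = 3.570 × 34.5 = 123.2 years.
Leg 3: γ = 1/√(1 − 0.438²) = 1/√0.8082 = 1.112; Δt_3 = 1.112 × 7.11 = 7.909 years.
Leg 4: γ = 1/√(1 − 0.3825²) = 1/√0.8537 = 1.082; Δt_4 = 1.082 × 26.0 = 28.14 years.
Total: 5.425 + 123.2 + 7.909 + 28.14 years.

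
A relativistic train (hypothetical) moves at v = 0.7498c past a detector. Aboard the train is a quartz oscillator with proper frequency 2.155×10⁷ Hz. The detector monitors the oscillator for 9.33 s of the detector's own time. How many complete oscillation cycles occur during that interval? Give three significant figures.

N = 1.33×10⁸

γ = 1/√(1 − 0.7498²) = 1/√0.4378 = 1.511
During 9.33 s of lab time, the oscillator's proper time advances by τ = Δt/γ = 9.33/1.511 = 6.173 s = 6.173×10⁰ s.
N = f × τ = 2.155×10⁷ × 6.173×10⁰ = 1.330×10⁸.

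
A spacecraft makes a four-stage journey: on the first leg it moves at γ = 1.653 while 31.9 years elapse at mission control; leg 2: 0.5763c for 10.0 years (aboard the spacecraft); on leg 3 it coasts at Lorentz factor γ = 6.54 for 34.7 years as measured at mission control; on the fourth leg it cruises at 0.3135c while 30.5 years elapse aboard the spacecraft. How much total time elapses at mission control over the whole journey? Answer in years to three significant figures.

Δt = 111 years

Leg 1: 31.9 years is already measured at mission control.
Leg 2: γ = 1/√(1 − 0.5763²) = 1/√0.6679 = 1.224; Δt_2 = 1.224 × 10.0 = 12.24 years.
Leg 3: 34.7 years is already measured at mission control.
Leg 4: γ = 1/√(1 − 0.3135²) = 1/√0.9017 = 1.053; Δt_4 = 1.053 × 30.5 = 32.12 years.
Total: 31.90 + 12.24 + 34.70 + 32.12 years.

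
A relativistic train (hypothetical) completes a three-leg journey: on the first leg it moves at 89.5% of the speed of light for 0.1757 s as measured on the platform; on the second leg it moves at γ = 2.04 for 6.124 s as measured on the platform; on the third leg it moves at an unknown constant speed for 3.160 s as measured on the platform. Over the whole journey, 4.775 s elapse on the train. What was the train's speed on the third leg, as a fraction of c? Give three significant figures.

β = 0.844

Leg 1: β = 0.895; γ = 1/√(1 − 0.895²) = 1/√0.1990 = 2.242; τ_1 = 0.1757/2.242 = 0.07837 s.
Leg 2: γ = 2.04; τ_2 = 6.124/2.040 = 3.002 s.
Leg 3: speed unknown; τ_3 = 3.160/γ_3.
Total proper time: 0.07837 + 3.002 + τ_3 = 4.775, so τ_3 = 4.775 − 3.080 = 1.695 s.
γ_3 = 3.160/1.695 = 1.865; β = √(1 − 1/γ²) = √0.7124.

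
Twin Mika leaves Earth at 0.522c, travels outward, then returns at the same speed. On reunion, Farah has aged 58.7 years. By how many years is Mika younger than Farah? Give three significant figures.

γ = 1/√(1 − 0.522²) = 1/√0.7275 = 1.172
Mika's elapsed proper time: τ = 58.7/1.172 = 50.07 years.
Age gap = Δt − τ = 58.7 − 50.07 years.

Δt − τ = 8.63 years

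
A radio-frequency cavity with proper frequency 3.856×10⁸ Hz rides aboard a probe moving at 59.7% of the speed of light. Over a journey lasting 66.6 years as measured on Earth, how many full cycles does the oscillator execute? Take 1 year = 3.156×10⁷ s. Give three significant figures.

N = 6.50×10¹⁷

β = 0.597; γ = 1/√(1 − 0.597²) = 1/√0.6436 = 1.247
The oscillator's own cycle count is N = f × τ where τ is the proper time aboard the probe. τ = Δt/γ = 66.6/1.247 = 53.43 years = 1.686×10⁹ s.
N = 3.856×10⁸ × 1.686×10⁹ = 6.502×10¹⁷.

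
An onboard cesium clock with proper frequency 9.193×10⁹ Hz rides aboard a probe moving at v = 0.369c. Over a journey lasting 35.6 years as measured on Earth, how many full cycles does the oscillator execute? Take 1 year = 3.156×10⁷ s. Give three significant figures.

γ = 1/√(1 − 0.369²) = 1/√0.8638 = 1.076
The oscillator's own cycle count is N = f × τ where τ is the proper time aboard the probe. τ = Δt/γ = 35.6/1.076 = 33.09 years = 1.044×10⁹ s.
N = 9.193×10⁹ × 1.044×10⁹ = 9.600×10¹⁸.

N = 9.60×10¹⁸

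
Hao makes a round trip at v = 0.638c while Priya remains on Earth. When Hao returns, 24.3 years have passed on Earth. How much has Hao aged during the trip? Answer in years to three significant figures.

τ = 18.7 years

γ = 1/√(1 − 0.638²) = 1/√0.5930 = 1.299
Hao's clock measures proper time along the trip: τ = Δt/γ = 24.3/1.299 years.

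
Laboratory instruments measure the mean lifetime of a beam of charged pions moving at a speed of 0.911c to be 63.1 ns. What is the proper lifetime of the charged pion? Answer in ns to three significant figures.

γ = 1/√(1 − 0.911²) = 1/√0.1701 = 2.425
The lab-frame lifetime is the dilated interval; the proper lifetime is τ₀ = Δt/γ = 63.1/2.425 ns.

τ₀ = 26.0 ns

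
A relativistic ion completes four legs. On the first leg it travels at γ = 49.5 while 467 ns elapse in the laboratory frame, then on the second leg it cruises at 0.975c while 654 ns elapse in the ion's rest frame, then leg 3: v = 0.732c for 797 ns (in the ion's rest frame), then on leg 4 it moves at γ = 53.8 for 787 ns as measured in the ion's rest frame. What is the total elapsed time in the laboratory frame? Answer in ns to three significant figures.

Δt = 4.69×10⁴ ns

Leg 1: 467 ns is already measured in the laboratory frame.
Leg 2: γ = 1/√(1 − 0.975²) = 1/√0.04938 = 4.500; Δt_2 = 4.500 × 654 = 2943 ns.
Leg 3: γ = 1/√(1 − 0.732²) = 1/√0.4642 = 1.468; Δt_3 = 1.468 × 797 = 1170 ns.
Leg 4: γ = 53.8; Δt_4 = 53.80 × 787 = 4.234×10⁴ ns.
Total: 467.0 + 2943 + 1170 + 4.234×10⁴ ns.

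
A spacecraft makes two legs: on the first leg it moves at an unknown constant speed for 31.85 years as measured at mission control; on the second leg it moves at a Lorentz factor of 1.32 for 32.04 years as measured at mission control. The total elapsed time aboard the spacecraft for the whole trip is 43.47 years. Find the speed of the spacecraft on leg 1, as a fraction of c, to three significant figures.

Leg 1: speed unknown; τ_1 = 31.85/γ_1.
Leg 2: γ = 1.32; τ_2 = 32.04/1.320 = 24.27 years.
Total proper time: τ_1 + 24.27 = 43.47, so τ_1 = 43.47 − 24.27 = 19.20 years.
γ_1 = 31.85/19.20 = 1.659; β = √(1 − 1/γ²) = √0.6367.

β = 0.798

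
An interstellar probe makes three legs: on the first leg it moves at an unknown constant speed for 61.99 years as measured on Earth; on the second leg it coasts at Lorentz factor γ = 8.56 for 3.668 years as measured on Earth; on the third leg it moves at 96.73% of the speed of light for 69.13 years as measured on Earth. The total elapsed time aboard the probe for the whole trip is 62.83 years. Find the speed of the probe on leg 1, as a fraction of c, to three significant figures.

Leg 1: speed unknown; τ_1 = 61.99/γ_1.
Leg 2: γ = 8.56; τ_2 = 3.668/8.560 = 0.4285 years.
Leg 3: β = 0.9673; γ = 1/√(1 − 0.9673²) = 1/√0.06433 = 3.943; τ_3 = 69.13/3.943 = 17.53 years.
Total proper time: τ_1 + 0.4285 + 17.53 = 62.83, so τ_1 = 62.83 − 17.96 = 44.87 years.
γ_1 = 61.99/44.87 = 1.382; β = √(1 − 1/γ²) = √0.4761.

β = 0.690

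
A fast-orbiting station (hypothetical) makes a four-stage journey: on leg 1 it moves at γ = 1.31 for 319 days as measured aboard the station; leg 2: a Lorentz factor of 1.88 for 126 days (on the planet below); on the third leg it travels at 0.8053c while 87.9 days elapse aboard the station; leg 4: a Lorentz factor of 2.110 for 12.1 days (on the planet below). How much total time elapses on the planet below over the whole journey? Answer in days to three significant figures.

Δt = 704 days

Leg 1: γ = 1.31; Δt_1 = 1.310 × 319 = 417.9 days.
Leg 2: 126 days is already measured on the planet below.
Leg 3: γ = 1/√(1 − 0.8053²) = 1/√0.3515 = 1.687; Δt_3 = 1.687 × 87.9 = 148.3 days.
Leg 4: 12.1 days is already measured on the planet below.
Total: 417.9 + 126.0 + 148.3 + 12.10 days.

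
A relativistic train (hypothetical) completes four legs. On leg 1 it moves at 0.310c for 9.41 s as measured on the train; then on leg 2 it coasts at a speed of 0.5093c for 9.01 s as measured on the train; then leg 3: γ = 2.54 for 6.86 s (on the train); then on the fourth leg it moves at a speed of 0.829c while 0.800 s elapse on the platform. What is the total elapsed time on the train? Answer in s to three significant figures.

τ = 25.7 s

Leg 1: 9.41 s is already measured on the train.
Leg 2: 9.01 s is already measured on the train.
Leg 3: 6.86 s is already measured on the train.
Leg 4: γ = 1/√(1 − 0.829²) = 1/√0.3128 = 1.788; τ_4 = 0.800/1.788 = 0.4474 s.
Total: 9.410 + 9.010 + 6.860 + 0.4474 s.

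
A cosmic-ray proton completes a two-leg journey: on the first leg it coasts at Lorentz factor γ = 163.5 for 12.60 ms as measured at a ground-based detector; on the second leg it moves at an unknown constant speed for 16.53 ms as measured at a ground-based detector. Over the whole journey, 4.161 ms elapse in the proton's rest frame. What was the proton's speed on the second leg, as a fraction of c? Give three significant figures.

Leg 1: γ = 163.5; τ_1 = 12.60/163.5 = 0.07706 ms.
Leg 2: speed unknown; τ_2 = 16.53/γ_2.
Total proper time: 0.07706 + τ_2 = 4.161, so τ_2 = 4.161 − 0.07706 = 4.084 ms.
γ_2 = 16.53/4.084 = 4.048; β = √(1 − 1/γ²) = √0.9390.

β = 0.969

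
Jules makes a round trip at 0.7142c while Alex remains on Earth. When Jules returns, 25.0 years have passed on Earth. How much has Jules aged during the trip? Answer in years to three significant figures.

γ = 1/√(1 − 0.7142²) = 1/√0.4899 = 1.429
Jules's clock measures proper time along the trip: τ = Δt/γ = 25.0/1.429 years.

τ = 17.5 years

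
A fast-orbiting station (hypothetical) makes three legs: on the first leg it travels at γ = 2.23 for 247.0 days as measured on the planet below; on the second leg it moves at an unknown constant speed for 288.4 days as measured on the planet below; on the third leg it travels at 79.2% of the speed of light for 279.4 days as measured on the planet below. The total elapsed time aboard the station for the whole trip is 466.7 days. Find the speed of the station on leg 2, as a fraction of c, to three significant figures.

Leg 1: γ = 2.23; τ_1 = 247.0/2.230 = 110.8 days.
Leg 2: speed unknown; τ_2 = 288.4/γ_2.
Leg 3: β = 0.792; γ = 1/√(1 − 0.792²) = 1/√0.3727 = 1.638; τ_3 = 279.4/1.638 = 170.6 days.
Total proper time: 110.8 + τ_2 + 170.6 = 466.7, so τ_2 = 466.7 − 281.3 = 185.4 days.
γ_2 = 288.4/185.4 = 1.556; β = √(1 − 1/γ²) = √0.5869.

β = 0.766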